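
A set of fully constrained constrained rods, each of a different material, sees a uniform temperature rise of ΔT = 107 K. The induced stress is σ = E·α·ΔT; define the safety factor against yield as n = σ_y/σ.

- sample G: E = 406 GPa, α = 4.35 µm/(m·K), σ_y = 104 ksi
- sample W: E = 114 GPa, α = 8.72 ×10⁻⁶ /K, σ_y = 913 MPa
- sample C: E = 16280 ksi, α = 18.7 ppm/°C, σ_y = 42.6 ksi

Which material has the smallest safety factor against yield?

sample C

Per material, after unit conversion:
  sample G: E = 406.0, α = 4.35, σ_y = 717.1 → σ = 189 MPa, n = 3.79
  sample W: E = 114.0, α = 8.72, σ_y = 913.0 → σ = 106 MPa, n = 8.58
  sample C: E = 112.2, α = 18.7, σ_y = 293.7 → σ = 225 MPa, n = 1.31
Smallest n: sample C with n = 1.31.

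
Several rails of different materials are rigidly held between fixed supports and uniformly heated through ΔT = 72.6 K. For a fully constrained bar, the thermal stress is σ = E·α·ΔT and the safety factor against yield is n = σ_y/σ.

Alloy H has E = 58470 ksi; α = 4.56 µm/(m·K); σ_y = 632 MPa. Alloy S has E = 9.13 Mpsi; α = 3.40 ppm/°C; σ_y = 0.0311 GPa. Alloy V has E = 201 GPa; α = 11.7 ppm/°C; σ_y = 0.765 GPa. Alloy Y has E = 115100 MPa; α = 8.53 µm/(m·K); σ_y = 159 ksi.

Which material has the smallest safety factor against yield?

alloy S

Per material, after unit conversion:
  alloy H: E = 403.1, α = 4.56, σ_y = 632.0 → σ = 133 MPa, n = 4.74
  alloy S: E = 62.95, α = 3.40, σ_y = 31.10 → σ = 15.5 MPa, n = 2.00
  alloy V: E = 201.0, α = 11.7, σ_y = 765.0 → σ = 171 MPa, n = 4.48
  alloy Y: E = 115.1, α = 8.53, σ_y = 1096 → σ = 71.3 MPa, n = 15.4
Smallest n: alloy S with n = 2.00.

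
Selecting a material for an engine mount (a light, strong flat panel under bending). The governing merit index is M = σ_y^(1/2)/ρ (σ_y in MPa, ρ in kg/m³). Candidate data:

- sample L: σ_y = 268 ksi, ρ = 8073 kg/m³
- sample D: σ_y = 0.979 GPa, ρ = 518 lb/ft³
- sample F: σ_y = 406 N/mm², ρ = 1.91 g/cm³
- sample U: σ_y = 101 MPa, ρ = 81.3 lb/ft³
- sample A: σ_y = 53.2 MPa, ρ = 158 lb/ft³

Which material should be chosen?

sample F

Normalizing units and computing the index:
  sample L: σ_y = 1848 MPa, ρ = 8073 kg/m³
  sample D: σ_y = 979.0 MPa, ρ = 8298 kg/m³
  sample F: σ_y = 406.0 MPa, ρ = 1910 kg/m³
  sample U: σ_y = 101.0 MPa, ρ = 1302 kg/m³
  sample A: σ_y = 53.20 MPa, ρ = 2531 kg/m³
  sample F: M = 10.5×10⁻³
  sample U: M = 7.72×10⁻³
  sample L: M = 5.32×10⁻³
  sample D: M = 3.77×10⁻³
  sample A: M = 2.88×10⁻³
Sample F ranks first.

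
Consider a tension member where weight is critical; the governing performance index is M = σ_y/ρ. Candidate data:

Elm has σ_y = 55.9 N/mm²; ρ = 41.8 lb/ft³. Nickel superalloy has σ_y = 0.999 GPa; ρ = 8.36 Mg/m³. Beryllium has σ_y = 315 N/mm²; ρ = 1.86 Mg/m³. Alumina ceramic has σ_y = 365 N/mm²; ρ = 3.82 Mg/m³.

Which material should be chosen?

Putting every candidate on a common basis:
  elm: σ_y = 55.90 MPa, ρ = 669.6 kg/m³
  nickel superalloy: σ_y = 999.0 MPa, ρ = 8360 kg/m³
  beryllium: σ_y = 315.0 MPa, ρ = 1860 kg/m³
  alumina ceramic: σ_y = 365.0 MPa, ρ = 3820 kg/m³
  beryllium: M = 169 kN·m/kg
  nickel superalloy: M = 119 kN·m/kg
  alumina ceramic: M = 95.5 kN·m/kg
  elm: M = 83.5 kN·m/kg
Highest index: beryllium.

beryllium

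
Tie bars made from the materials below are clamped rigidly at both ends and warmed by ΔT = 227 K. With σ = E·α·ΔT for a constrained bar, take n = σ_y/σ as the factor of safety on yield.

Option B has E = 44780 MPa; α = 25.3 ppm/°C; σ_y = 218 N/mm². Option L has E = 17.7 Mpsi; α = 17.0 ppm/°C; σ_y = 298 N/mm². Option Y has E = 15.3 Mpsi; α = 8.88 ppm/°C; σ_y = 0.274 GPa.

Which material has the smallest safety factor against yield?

option L

With everything in SI (GPa, ×10⁻⁶/K, MPa):
  option B: E = 44.78, α = 25.3, σ_y = 218.0 → σ = 257 MPa, n = 0.848
  option L: E = 122.0, α = 17.0, σ_y = 298.0 → σ = 471 MPa, n = 0.633
  option Y: E = 105.5, α = 8.88, σ_y = 274.0 → σ = 213 MPa, n = 1.29
Smallest n: option L with n = 0.633.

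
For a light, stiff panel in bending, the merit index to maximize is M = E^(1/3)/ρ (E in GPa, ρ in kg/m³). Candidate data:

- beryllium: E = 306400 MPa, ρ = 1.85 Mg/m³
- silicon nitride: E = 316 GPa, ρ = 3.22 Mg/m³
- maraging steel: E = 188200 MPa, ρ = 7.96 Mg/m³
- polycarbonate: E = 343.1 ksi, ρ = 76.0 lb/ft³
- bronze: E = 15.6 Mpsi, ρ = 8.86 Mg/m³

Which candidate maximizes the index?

beryllium

Normalizing units and computing the index:
  beryllium: E = 306.4 GPa, ρ = 1850 kg/m³
  silicon nitride: E = 316.0 GPa, ρ = 3220 kg/m³
  maraging steel: E = 188.2 GPa, ρ = 7960 kg/m³
  polycarbonate: E = 2.366 GPa, ρ = 1217 kg/m³
  bronze: E = 107.6 GPa, ρ = 8860 kg/m³
  beryllium: M = 3.64×10⁻³
  silicon nitride: M = 2.12×10⁻³
  polycarbonate: M = 1.09×10⁻³
  maraging steel: M = 0.720×10⁻³
  bronze: M = 0.537×10⁻³
Beryllium ranks first.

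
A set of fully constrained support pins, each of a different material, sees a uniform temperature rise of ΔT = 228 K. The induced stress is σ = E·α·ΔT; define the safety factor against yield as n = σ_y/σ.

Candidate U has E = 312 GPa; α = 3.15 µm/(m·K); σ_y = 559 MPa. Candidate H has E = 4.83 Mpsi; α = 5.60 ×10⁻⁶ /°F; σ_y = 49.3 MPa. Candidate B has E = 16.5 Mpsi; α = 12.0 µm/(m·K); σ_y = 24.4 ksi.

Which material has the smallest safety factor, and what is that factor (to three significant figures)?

Converting E to GPa, α to ×10⁻⁶/K, σ_y to MPa, then σ and n for each:
  candidate U: E = 312.0, α = 3.15, σ_y = 559.0 → σ = 224 MPa, n = 2.49
  candidate H: E = 33.30, α = 10.1, σ_y = 49.30 → σ = 76.5 MPa, n = 0.644
  candidate B: E = 113.8, α = 12.0, σ_y = 168.2 → σ = 311 MPa, n = 0.540
Smallest n: candidate B with n = 0.540.

candidate B, n = 0.540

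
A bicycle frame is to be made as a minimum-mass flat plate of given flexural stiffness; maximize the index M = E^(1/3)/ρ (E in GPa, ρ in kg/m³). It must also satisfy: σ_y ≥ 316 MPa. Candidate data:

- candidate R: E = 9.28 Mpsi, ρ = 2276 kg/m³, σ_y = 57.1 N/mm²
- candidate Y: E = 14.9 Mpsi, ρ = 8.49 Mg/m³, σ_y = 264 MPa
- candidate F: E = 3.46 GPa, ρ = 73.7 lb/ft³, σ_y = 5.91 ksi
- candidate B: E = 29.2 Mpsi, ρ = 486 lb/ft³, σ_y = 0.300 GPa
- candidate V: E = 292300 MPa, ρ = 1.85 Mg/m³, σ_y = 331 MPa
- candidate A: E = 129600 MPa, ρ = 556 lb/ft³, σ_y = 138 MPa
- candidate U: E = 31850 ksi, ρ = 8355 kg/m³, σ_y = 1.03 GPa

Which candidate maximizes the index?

Screen on constraints: σ_y ≥ 316 MPa. Survivors: candidate V, candidate U.
After converting to SI:
  candidate V: E = 292.3 GPa, ρ = 1850 kg/m³
  candidate U: E = 219.6 GPa, ρ = 8355 kg/m³
  candidate V: M = 3.59×10⁻³
  candidate U: M = 0.722×10⁻³
Candidate V ranks first.

candidate V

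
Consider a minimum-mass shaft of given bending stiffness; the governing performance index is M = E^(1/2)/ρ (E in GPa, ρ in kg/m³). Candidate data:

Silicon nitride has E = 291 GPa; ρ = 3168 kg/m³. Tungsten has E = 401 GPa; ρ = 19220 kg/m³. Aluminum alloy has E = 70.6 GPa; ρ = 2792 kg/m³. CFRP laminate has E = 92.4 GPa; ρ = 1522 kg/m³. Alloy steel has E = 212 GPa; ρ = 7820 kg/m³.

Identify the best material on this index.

CFRP laminate

Per-candidate index values:
  CFRP laminate: M = 6.32×10⁻³
  silicon nitride: M = 5.38×10⁻³
  aluminum alloy: M = 3.01×10⁻³
  alloy steel: M = 1.86×10⁻³
  tungsten: M = 1.04×10⁻³
CFRP laminate has the largest M.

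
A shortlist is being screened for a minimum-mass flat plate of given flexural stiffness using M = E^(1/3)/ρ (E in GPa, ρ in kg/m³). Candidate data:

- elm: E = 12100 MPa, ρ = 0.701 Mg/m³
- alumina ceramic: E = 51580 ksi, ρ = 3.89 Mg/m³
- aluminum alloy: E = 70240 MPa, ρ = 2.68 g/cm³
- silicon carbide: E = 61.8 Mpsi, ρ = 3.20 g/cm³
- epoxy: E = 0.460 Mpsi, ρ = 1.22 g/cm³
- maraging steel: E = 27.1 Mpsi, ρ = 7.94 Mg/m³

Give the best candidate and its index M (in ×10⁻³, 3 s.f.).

In SI units:
  elm: E = 12.10 GPa, ρ = 701.0 kg/m³
  alumina ceramic: E = 355.6 GPa, ρ = 3890 kg/m³
  aluminum alloy: E = 70.24 GPa, ρ = 2680 kg/m³
  silicon carbide: E = 426.1 GPa, ρ = 3200 kg/m³
  epoxy: E = 3.172 GPa, ρ = 1220 kg/m³
  maraging steel: E = 186.8 GPa, ρ = 7940 kg/m³
  elm: M = 3.27×10⁻³
  silicon carbide: M = 2.35×10⁻³
  alumina ceramic: M = 1.82×10⁻³
  aluminum alloy: M = 1.54×10⁻³
  epoxy: M = 1.20×10⁻³
  maraging steel: M = 0.720×10⁻³
Highest index: elm.

elm, M = 3.27×10⁻³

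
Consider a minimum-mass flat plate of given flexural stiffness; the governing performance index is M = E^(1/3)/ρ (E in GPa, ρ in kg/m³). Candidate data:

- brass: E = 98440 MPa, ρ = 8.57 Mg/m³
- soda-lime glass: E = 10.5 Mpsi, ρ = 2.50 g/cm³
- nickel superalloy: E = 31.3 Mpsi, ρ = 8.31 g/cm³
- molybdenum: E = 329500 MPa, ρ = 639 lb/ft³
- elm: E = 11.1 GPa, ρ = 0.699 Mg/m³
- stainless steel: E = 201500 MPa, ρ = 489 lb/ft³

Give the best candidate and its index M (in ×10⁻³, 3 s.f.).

elm, M = 3.19×10⁻³

Putting every candidate on a common basis:
  brass: E = 98.44 GPa, ρ = 8570 kg/m³
  soda-lime glass: E = 72.39 GPa, ρ = 2500 kg/m³
  nickel superalloy: E = 215.8 GPa, ρ = 8310 kg/m³
  molybdenum: E = 329.5 GPa, ρ = 10240 kg/m³
  elm: E = 11.10 GPa, ρ = 699.0 kg/m³
  stainless steel: E = 201.5 GPa, ρ = 7833 kg/m³
  elm: M = 3.19×10⁻³
  soda-lime glass: M = 1.67×10⁻³
  stainless steel: M = 0.748×10⁻³
  nickel superalloy: M = 0.722×10⁻³
  molybdenum: M = 0.675×10⁻³
  brass: M = 0.539×10⁻³
The maximum is for elm.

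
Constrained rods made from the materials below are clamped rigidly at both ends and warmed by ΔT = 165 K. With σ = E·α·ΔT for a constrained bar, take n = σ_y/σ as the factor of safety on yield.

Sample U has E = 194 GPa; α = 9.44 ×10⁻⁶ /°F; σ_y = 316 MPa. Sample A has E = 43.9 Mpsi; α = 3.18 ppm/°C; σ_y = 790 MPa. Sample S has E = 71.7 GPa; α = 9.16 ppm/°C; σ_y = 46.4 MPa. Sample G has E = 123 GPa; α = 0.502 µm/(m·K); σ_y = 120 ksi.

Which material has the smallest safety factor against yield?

sample S

With everything in SI (GPa, ×10⁻⁶/K, MPa):
  sample U: E = 194.0, α = 17.0, σ_y = 316.0 → σ = 544 MPa, n = 0.581
  sample A: E = 302.7, α = 3.18, σ_y = 790.0 → σ = 159 MPa, n = 4.97
  sample S: E = 71.70, α = 9.16, σ_y = 46.40 → σ = 108 MPa, n = 0.428
  sample G: E = 123.0, α = 0.502, σ_y = 827.4 → σ = 10.2 MPa, n = 81.2
Smallest n: sample S with n = 0.428.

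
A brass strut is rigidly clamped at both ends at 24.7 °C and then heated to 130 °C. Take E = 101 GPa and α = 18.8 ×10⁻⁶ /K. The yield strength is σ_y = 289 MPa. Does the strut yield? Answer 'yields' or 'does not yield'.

ΔT = 105.3 K. Constrained thermal stress σ = E·α·ΔT = 101.0×10³ MPa × 18.8×10⁻⁶ × 105.3 = 200 MPa (compressive).
Compare to σ_y = 289 MPa: σ < σ_y, so it does not yield.

does not yield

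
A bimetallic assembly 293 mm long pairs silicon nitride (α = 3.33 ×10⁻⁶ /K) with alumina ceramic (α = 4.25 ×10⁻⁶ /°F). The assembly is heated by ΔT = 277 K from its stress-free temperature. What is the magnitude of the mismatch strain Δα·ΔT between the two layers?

alumina ceramic: α = 4.25×10⁻⁶/°F × 9/5 = 7.65×10⁻⁶/K.
Δα = |3.33 − 7.65|×10⁻⁶/K = 4.32×10⁻⁶/K.
Mismatch strain = Δα·ΔT = 4.32×10⁻⁶ × 277.0 = 1.20×10⁻³.

1.20×10⁻³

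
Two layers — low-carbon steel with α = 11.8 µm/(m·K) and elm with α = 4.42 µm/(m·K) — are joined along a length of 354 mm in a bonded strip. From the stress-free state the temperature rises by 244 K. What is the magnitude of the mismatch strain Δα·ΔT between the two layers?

1.80×10⁻³

Δα = |11.8 − 4.42|×10⁻⁶/K = 7.38×10⁻⁶/K.
Mismatch strain = Δα·ΔT = 7.38×10⁻⁶ × 244.0 = 1.80×10⁻³.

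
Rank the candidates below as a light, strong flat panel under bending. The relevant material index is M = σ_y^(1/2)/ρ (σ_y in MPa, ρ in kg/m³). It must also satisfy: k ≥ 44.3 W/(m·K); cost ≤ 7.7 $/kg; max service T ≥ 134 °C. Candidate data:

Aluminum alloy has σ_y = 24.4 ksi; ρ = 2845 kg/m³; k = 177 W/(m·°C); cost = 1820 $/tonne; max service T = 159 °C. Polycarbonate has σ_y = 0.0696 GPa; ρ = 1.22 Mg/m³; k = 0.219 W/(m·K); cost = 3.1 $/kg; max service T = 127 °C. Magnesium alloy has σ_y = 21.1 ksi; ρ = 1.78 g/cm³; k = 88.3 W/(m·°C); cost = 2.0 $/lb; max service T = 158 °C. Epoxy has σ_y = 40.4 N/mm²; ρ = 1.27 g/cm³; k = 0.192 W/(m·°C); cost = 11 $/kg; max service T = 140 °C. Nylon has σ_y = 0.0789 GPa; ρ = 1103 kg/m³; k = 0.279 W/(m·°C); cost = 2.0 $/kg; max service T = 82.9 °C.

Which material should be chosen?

magnesium alloy

Screen on constraints: k ≥ 44.3 W/(m·K); cost ≤ 7.7 $/kg; max service T ≥ 134 °C. Survivors: aluminum alloy, magnesium alloy.
Convert each candidate to consistent units, then evaluate M:
  aluminum alloy: σ_y = 168.2 MPa, ρ = 2845 kg/m³
  magnesium alloy: σ_y = 145.5 MPa, ρ = 1780 kg/m³
  magnesium alloy: M = 6.78×10⁻³
  aluminum alloy: M = 4.56×10⁻³
Magnesium alloy has the largest M.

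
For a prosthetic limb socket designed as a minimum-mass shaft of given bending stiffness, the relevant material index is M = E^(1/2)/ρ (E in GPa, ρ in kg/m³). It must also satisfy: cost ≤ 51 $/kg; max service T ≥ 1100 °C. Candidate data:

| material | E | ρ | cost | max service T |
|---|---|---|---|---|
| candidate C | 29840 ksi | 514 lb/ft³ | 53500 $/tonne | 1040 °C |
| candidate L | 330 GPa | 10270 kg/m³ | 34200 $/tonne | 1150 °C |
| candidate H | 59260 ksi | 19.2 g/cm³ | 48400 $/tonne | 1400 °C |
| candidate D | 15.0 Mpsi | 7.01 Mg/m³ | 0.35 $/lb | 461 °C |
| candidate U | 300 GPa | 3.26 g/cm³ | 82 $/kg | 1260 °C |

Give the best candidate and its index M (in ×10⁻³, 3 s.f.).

Screen on constraints: cost ≤ 51 $/kg; max service T ≥ 1100 °C. Survivors: candidate L, candidate H.
Putting every candidate on a common basis:
  candidate L: E = 330.0 GPa, ρ = 10270 kg/m³
  candidate H: E = 408.6 GPa, ρ = 19200 kg/m³
  candidate L: M = 1.77×10⁻³
  candidate H: M = 1.05×10⁻³
Highest index: candidate L.

candidate L, M = 1.77×10⁻³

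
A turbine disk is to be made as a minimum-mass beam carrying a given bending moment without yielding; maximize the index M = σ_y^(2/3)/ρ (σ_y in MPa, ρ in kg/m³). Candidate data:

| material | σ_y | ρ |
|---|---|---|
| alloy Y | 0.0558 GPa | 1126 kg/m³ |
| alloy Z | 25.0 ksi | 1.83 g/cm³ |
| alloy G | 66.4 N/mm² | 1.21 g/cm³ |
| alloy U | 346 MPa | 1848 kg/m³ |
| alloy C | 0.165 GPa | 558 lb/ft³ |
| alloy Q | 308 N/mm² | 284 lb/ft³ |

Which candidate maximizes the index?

Putting every candidate on a common basis:
  alloy Y: σ_y = 55.80 MPa, ρ = 1126 kg/m³
  alloy Z: σ_y = 172.4 MPa, ρ = 1830 kg/m³
  alloy G: σ_y = 66.40 MPa, ρ = 1210 kg/m³
  alloy U: σ_y = 346.0 MPa, ρ = 1848 kg/m³
  alloy C: σ_y = 165.0 MPa, ρ = 8938 kg/m³
  alloy Q: σ_y = 308.0 MPa, ρ = 4549 kg/m³
  alloy U: M = 26.7×10⁻³
  alloy Z: M = 16.9×10⁻³
  alloy G: M = 13.6×10⁻³
  alloy Y: M = 13.0×10⁻³
  alloy Q: M = 10.0×10⁻³
  alloy C: M = 3.37×10⁻³
Alloy U ranks first.

alloy U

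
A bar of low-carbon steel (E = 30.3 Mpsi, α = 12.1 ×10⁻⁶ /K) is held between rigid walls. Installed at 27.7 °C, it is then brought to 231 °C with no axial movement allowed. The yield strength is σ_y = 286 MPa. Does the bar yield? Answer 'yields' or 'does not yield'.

E = 30.3 Mpsi = 208.9 GPa.
ΔT = 203.3 K. Constrained thermal stress σ = E·α·ΔT = 208.9×10³ MPa × 12.1×10⁻⁶ × 203.3 = 514 MPa (compressive).
Compare to σ_y = 286 MPa: σ ≥ σ_y, so it yields.

yields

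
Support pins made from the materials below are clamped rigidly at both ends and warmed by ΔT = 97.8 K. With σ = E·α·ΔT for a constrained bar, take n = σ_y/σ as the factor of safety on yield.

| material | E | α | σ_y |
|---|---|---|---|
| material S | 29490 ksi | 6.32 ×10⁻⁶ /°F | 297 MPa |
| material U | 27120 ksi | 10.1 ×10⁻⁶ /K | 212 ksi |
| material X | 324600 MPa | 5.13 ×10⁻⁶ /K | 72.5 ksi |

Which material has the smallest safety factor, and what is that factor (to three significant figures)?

material S, n = 1.31

With everything in SI (GPa, ×10⁻⁶/K, MPa):
  material S: E = 203.3, α = 11.4, σ_y = 297.0 → σ = 226 MPa, n = 1.31
  material U: E = 187.0, α = 10.1, σ_y = 1462 → σ = 185 MPa, n = 7.91
  material X: E = 324.6, α = 5.13, σ_y = 499.9 → σ = 163 MPa, n = 3.07
Smallest n: material S with n = 1.31.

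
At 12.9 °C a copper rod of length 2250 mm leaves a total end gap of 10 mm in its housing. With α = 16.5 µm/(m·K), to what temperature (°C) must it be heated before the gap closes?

α·L₀·ΔT = 10.0 mm ⇒ ΔT = 10.0 / (16.5×10⁻⁶ × 2250.0) = 269.4 K.
T = 12.9 + 269.4 = 282.3 °C.

282 °C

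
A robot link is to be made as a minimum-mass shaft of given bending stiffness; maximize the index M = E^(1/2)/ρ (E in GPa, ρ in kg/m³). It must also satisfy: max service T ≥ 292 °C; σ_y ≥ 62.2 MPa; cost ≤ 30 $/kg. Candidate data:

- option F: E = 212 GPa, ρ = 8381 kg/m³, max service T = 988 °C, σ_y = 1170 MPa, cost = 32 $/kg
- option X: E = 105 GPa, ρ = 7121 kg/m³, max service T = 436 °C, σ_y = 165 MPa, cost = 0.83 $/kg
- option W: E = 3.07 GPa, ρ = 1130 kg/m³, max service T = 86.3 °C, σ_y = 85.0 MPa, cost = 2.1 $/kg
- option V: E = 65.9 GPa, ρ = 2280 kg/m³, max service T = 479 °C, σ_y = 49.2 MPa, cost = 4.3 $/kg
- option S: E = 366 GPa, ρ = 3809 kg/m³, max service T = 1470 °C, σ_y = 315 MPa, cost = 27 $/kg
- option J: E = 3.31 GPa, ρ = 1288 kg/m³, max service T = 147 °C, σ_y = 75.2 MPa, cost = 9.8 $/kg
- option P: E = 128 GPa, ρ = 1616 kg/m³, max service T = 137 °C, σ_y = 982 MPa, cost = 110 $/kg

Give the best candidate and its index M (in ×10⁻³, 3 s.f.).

Screen on constraints: max service T ≥ 292 °C; σ_y ≥ 62.2 MPa; cost ≤ 30 $/kg. Survivors: option X, option S.
Per-candidate index values:
  option S: M = 5.02×10⁻³
  option X: M = 1.44×10⁻³
Option S has the largest M.

option S, M = 5.02×10⁻³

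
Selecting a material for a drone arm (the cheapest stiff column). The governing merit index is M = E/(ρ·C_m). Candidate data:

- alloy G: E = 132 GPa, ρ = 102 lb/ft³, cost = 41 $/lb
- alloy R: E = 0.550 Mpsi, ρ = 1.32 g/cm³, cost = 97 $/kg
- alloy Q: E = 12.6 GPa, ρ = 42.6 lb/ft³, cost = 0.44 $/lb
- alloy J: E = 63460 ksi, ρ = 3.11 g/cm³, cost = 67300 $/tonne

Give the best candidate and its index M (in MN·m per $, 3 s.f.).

Convert each candidate to consistent units, then evaluate M:
  alloy G: E = 132.0 GPa, ρ = 1634 kg/m³, cost = 90.39 $/kg
  alloy R: E = 3.792 GPa, ρ = 1320 kg/m³, cost = 97.00 $/kg
  alloy Q: E = 12.60 GPa, ρ = 682.4 kg/m³, cost = 0.9700 $/kg
  alloy J: E = 437.5 GPa, ρ = 3110 kg/m³, cost = 67.30 $/kg
  alloy Q: M = 19.0 MN·m per $
  alloy J: M = 2.09 MN·m per $
  alloy G: M = 0.894 MN·m per $
  alloy R: M = 0.0296 MN·m per $
The maximum is for alloy Q.

alloy Q, M = 19.0 MN·m per $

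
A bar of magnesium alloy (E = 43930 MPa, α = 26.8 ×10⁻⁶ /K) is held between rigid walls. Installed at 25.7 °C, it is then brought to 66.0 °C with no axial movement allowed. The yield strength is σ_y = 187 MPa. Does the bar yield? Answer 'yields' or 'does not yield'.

E = 43930 MPa = 43.93 GPa.
ΔT = 40.30 K. Constrained thermal stress σ = E·α·ΔT = 43.93×10³ MPa × 26.8×10⁻⁶ × 40.30 = 47.4 MPa (compressive).
Compare to σ_y = 187 MPa: σ < σ_y, so it does not yield.

does not yield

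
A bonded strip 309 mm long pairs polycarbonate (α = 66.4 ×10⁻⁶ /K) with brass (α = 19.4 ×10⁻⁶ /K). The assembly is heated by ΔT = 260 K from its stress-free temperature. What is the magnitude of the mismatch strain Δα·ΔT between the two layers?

0.0122

Δα = |66.4 − 19.4|×10⁻⁶/K = 47.0×10⁻⁶/K.
Mismatch strain = Δα·ΔT = 47.0×10⁻⁶ × 260.0 = 0.0122.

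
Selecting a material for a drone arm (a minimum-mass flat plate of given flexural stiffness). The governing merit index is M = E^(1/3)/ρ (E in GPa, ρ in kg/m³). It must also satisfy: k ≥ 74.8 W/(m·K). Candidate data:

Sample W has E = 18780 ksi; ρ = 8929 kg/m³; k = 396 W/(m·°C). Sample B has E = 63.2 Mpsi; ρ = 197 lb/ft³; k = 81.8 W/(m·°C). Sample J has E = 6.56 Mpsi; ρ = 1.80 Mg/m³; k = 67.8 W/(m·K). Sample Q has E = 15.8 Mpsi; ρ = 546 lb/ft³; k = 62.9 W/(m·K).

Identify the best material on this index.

Screen on constraints: k ≥ 74.8 W/(m·K). Survivors: sample W, sample B.
In SI units:
  sample W: E = 129.5 GPa, ρ = 8929 kg/m³
  sample B: E = 435.7 GPa, ρ = 3156 kg/m³
  sample B: M = 2.40×10⁻³
  sample W: M = 0.567×10⁻³
Sample B has the largest M.

sample B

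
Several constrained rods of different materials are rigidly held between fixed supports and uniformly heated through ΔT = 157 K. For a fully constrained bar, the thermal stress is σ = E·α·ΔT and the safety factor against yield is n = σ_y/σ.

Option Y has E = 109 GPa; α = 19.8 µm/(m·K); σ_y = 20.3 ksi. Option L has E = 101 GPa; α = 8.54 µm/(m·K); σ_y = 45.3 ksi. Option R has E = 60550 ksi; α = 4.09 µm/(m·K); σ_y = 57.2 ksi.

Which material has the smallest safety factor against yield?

option Y

Per material, after unit conversion:
  option Y: E = 109.0, α = 19.8, σ_y = 140.0 → σ = 339 MPa, n = 0.413
  option L: E = 101.0, α = 8.54, σ_y = 312.3 → σ = 135 MPa, n = 2.31
  option R: E = 417.5, α = 4.09, σ_y = 394.4 → σ = 268 MPa, n = 1.47
The minimum is option Y at n = 0.413.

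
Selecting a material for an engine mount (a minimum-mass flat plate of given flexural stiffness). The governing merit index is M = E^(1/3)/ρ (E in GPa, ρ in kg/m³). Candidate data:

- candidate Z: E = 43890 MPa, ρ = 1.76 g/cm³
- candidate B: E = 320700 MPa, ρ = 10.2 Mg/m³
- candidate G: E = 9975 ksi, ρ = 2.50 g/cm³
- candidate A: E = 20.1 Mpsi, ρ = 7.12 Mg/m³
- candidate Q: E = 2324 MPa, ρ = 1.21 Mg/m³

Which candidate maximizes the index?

Normalizing units and computing the index:
  candidate Z: E = 43.89 GPa, ρ = 1760 kg/m³
  candidate B: E = 320.7 GPa, ρ = 10200 kg/m³
  candidate G: E = 68.78 GPa, ρ = 2500 kg/m³
  candidate A: E = 138.6 GPa, ρ = 7120 kg/m³
  candidate Q: E = 2.324 GPa, ρ = 1210 kg/m³
  candidate Z: M = 2.00×10⁻³
  candidate G: M = 1.64×10⁻³
  candidate Q: M = 1.09×10⁻³
  candidate A: M = 0.727×10⁻³
  candidate B: M = 0.671×10⁻³
Candidate Z ranks first.

candidate Z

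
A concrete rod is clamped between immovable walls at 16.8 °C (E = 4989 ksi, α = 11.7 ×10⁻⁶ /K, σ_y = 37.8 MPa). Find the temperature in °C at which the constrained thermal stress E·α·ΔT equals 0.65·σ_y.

77.9 °C

E = 4989 ksi = 34.40 GPa.
E·α·ΔT = 24.57 MPa ⇒ ΔT = 24.57 / (34.40×10³ × 11.7×10⁻⁶) = 61.05 K.
T = 16.8 + 61.05 = 77.85 °C.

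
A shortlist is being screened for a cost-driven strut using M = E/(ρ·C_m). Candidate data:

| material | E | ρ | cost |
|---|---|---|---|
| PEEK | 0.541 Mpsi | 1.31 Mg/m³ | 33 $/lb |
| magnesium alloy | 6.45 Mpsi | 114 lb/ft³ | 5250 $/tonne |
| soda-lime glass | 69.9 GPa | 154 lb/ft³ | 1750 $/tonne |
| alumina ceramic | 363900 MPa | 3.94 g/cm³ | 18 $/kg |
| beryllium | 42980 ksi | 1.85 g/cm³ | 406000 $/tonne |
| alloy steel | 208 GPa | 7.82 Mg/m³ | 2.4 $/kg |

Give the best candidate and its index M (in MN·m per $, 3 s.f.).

soda-lime glass, M = 16.2 MN·m per $

Convert each candidate to consistent units, then evaluate M:
  PEEK: E = 3.730 GPa, ρ = 1310 kg/m³, cost = 72.75 $/kg
  magnesium alloy: E = 44.47 GPa, ρ = 1826 kg/m³, cost = 5.250 $/kg
  soda-lime glass: E = 69.90 GPa, ρ = 2467 kg/m³, cost = 1.750 $/kg
  alumina ceramic: E = 363.9 GPa, ρ = 3940 kg/m³, cost = 18.00 $/kg
  beryllium: E = 296.3 GPa, ρ = 1850 kg/m³, cost = 406.0 $/kg
  alloy steel: E = 208.0 GPa, ρ = 7820 kg/m³, cost = 2.400 $/kg
  soda-lime glass: M = 16.2 MN·m per $
  alloy steel: M = 11.1 MN·m per $
  alumina ceramic: M = 5.13 MN·m per $
  magnesium alloy: M = 4.64 MN·m per $
  beryllium: M = 0.395 MN·m per $
  PEEK: M = 0.0391 MN·m per $
Highest index: soda-lime glass.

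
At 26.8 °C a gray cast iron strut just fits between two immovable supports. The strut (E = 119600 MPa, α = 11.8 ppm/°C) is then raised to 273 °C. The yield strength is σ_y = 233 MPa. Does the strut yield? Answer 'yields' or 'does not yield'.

E = 119600 MPa = 119.6 GPa.
ΔT = 246.2 K. Constrained thermal stress σ = E·α·ΔT = 119.6×10³ MPa × 11.8×10⁻⁶ × 246.2 = 347 MPa (compressive).
Compare to σ_y = 233 MPa: σ ≥ σ_y, so it yields.

yields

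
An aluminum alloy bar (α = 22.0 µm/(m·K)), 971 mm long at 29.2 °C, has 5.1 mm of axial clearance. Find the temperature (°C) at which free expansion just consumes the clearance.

268 °C

α·L₀·ΔT = 5.1 mm ⇒ ΔT = 5.1 / (22.0×10⁻⁶ × 971.0) = 238.7 K.
T = 29.2 + 238.7 = 267.9 °C.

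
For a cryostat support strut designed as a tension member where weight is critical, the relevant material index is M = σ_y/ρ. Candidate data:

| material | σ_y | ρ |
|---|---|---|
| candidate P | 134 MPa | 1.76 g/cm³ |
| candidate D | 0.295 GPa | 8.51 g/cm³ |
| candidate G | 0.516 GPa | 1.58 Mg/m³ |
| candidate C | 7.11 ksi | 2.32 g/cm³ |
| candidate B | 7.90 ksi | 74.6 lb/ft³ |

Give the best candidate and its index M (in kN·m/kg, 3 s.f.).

Convert each candidate to consistent units, then evaluate M:
  candidate P: σ_y = 134.0 MPa, ρ = 1760 kg/m³
  candidate D: σ_y = 295.0 MPa, ρ = 8510 kg/m³
  candidate G: σ_y = 516.0 MPa, ρ = 1580 kg/m³
  candidate C: σ_y = 49.02 MPa, ρ = 2320 kg/m³
  candidate B: σ_y = 54.47 MPa, ρ = 1195 kg/m³
  candidate G: M = 327 kN·m/kg
  candidate P: M = 76.1 kN·m/kg
  candidate B: M = 45.6 kN·m/kg
  candidate D: M = 34.7 kN·m/kg
  candidate C: M = 21.1 kN·m/kg
Candidate G has the largest M.

candidate G, M = 327 kN·m/kg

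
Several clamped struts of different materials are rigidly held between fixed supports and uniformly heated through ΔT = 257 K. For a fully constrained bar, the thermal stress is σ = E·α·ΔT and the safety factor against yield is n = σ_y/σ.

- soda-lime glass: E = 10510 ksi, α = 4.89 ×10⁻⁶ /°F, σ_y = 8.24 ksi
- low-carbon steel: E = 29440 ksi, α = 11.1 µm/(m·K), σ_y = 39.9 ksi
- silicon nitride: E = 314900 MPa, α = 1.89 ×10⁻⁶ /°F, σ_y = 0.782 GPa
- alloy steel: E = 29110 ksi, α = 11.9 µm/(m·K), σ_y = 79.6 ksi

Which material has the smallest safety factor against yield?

With everything in SI (GPa, ×10⁻⁶/K, MPa):
  soda-lime glass: E = 72.46, α = 8.80, σ_y = 56.81 → σ = 164 MPa, n = 0.347
  low-carbon steel: E = 203.0, α = 11.1, σ_y = 275.1 → σ = 579 MPa, n = 0.475
  silicon nitride: E = 314.9, α = 3.40, σ_y = 782.0 → σ = 275 MPa, n = 2.84
  alloy steel: E = 200.7, α = 11.9, σ_y = 548.8 → σ = 614 MPa, n = 0.894
Soda-lime glass has the lowest safety factor, n = 0.347.

soda-lime glass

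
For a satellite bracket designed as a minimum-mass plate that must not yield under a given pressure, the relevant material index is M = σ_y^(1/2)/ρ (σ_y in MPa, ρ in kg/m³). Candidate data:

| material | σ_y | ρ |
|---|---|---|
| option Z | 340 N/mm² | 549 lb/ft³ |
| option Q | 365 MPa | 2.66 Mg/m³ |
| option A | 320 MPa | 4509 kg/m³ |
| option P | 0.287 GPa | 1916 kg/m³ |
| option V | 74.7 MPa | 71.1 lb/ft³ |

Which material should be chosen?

Putting every candidate on a common basis:
  option Z: σ_y = 340.0 MPa, ρ = 8794 kg/m³
  option Q: σ_y = 365.0 MPa, ρ = 2660 kg/m³
  option A: σ_y = 320.0 MPa, ρ = 4509 kg/m³
  option P: σ_y = 287.0 MPa, ρ = 1916 kg/m³
  option V: σ_y = 74.70 MPa, ρ = 1139 kg/m³
  option P: M = 8.84×10⁻³
  option V: M = 7.59×10⁻³
  option Q: M = 7.18×10⁻³
  option A: M = 3.97×10⁻³
  option Z: M = 2.10×10⁻³
Highest index: option P.

option P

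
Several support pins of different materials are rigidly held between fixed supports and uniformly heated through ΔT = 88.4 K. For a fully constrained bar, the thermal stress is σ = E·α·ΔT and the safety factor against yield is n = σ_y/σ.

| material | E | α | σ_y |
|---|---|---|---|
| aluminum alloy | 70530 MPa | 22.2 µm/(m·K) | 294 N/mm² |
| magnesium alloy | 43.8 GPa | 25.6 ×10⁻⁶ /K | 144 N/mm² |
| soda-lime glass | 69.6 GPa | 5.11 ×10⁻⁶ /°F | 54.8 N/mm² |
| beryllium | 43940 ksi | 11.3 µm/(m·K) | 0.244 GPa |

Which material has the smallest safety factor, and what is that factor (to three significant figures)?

Converting E to GPa, α to ×10⁻⁶/K, σ_y to MPa, then σ and n for each:
  aluminum alloy: E = 70.53, α = 22.2, σ_y = 294.0 → σ = 138 MPa, n = 2.12
  magnesium alloy: E = 43.80, α = 25.6, σ_y = 144.0 → σ = 99.1 MPa, n = 1.45
  soda-lime glass: E = 69.60, α = 9.20, σ_y = 54.80 → σ = 56.6 MPa, n = 0.968
  beryllium: E = 303.0, α = 11.3, σ_y = 244.0 → σ = 303 MPa, n = 0.806
Beryllium has the lowest safety factor, n = 0.806.

beryllium, n = 0.806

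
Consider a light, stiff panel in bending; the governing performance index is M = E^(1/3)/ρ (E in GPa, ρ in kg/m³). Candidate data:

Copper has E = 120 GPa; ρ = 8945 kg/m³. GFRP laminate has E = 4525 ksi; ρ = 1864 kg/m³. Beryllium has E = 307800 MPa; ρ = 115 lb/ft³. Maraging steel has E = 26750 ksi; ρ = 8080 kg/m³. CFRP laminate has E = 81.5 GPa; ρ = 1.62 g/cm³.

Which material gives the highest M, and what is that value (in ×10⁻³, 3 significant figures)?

beryllium, M = 3.67×10⁻³

After converting to SI:
  copper: E = 120.0 GPa, ρ = 8945 kg/m³
  GFRP laminate: E = 31.20 GPa, ρ = 1864 kg/m³
  beryllium: E = 307.8 GPa, ρ = 1842 kg/m³
  maraging steel: E = 184.4 GPa, ρ = 8080 kg/m³
  CFRP laminate: E = 81.50 GPa, ρ = 1620 kg/m³
  beryllium: M = 3.67×10⁻³
  CFRP laminate: M = 2.68×10⁻³
  GFRP laminate: M = 1.69×10⁻³
  maraging steel: M = 0.704×10⁻³
  copper: M = 0.551×10⁻³
Beryllium has the largest M.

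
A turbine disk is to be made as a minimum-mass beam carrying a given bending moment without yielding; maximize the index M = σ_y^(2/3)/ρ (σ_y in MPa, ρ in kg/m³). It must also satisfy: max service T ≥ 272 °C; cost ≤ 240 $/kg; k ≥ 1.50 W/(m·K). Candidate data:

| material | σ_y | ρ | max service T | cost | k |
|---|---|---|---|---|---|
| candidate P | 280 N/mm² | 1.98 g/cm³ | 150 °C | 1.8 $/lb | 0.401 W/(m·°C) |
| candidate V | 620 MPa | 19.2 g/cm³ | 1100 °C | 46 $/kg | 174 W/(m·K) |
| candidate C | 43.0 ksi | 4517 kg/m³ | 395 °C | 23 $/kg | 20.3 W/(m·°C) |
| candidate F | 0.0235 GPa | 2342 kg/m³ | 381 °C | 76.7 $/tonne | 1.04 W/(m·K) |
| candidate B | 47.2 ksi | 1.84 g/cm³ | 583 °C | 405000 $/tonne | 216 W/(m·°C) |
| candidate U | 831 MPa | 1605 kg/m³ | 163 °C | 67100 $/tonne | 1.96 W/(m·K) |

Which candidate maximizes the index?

Screen on constraints: max service T ≥ 272 °C; cost ≤ 240 $/kg; k ≥ 1.50 W/(m·K). Survivors: candidate V, candidate C.
Normalizing units and computing the index:
  candidate V: σ_y = 620.0 MPa, ρ = 19200 kg/m³
  candidate C: σ_y = 296.5 MPa, ρ = 4517 kg/m³
  candidate C: M = 9.84×10⁻³
  candidate V: M = 3.79×10⁻³
Candidate C has the largest M.

candidate C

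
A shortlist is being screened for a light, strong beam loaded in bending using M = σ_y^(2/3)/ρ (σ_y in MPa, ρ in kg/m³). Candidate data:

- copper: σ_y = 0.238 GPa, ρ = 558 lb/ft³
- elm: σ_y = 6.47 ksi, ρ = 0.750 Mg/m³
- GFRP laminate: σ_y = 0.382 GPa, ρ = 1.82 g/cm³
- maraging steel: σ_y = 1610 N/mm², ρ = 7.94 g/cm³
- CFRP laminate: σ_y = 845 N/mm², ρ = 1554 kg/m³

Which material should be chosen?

CFRP laminate

After converting to SI:
  copper: σ_y = 238.0 MPa, ρ = 8938 kg/m³
  elm: σ_y = 44.61 MPa, ρ = 750.0 kg/m³
  GFRP laminate: σ_y = 382.0 MPa, ρ = 1820 kg/m³
  maraging steel: σ_y = 1610 MPa, ρ = 7940 kg/m³
  CFRP laminate: σ_y = 845.0 MPa, ρ = 1554 kg/m³
  CFRP laminate: M = 57.5×10⁻³
  GFRP laminate: M = 28.9×10⁻³
  maraging steel: M = 17.3×10⁻³
  elm: M = 16.8×10⁻³
  copper: M = 4.30×10⁻³
Highest index: CFRP laminate.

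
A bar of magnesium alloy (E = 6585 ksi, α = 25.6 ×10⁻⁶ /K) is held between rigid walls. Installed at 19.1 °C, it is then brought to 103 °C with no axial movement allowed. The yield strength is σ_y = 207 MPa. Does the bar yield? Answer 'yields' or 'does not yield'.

E = 6585 ksi = 45.40 GPa.
ΔT = 83.90 K. Constrained thermal stress σ = E·α·ΔT = 45.40×10³ MPa × 25.6×10⁻⁶ × 83.90 = 97.5 MPa (compressive).
Compare to σ_y = 207 MPa: σ < σ_y, so it does not yield.

does not yield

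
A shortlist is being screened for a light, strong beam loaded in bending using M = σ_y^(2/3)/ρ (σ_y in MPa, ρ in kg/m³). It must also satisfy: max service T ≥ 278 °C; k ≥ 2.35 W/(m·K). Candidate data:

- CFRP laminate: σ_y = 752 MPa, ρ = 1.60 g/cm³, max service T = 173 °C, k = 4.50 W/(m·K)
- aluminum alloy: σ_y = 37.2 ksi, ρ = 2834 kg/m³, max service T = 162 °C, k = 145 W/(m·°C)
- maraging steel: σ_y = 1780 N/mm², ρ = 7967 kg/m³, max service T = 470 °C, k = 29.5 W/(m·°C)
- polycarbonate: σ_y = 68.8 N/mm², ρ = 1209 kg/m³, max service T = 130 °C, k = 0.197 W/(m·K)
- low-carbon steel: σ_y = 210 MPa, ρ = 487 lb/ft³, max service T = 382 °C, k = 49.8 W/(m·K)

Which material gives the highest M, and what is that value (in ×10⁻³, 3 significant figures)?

maraging steel, M = 18.4×10⁻³

Screen on constraints: max service T ≥ 278 °C; k ≥ 2.35 W/(m·K). Survivors: maraging steel, low-carbon steel.
Putting every candidate on a common basis:
  maraging steel: σ_y = 1780 MPa, ρ = 7967 kg/m³
  low-carbon steel: σ_y = 210.0 MPa, ρ = 7801 kg/m³
  maraging steel: M = 18.4×10⁻³
  low-carbon steel: M = 4.53×10⁻³
Maraging steel has the largest M.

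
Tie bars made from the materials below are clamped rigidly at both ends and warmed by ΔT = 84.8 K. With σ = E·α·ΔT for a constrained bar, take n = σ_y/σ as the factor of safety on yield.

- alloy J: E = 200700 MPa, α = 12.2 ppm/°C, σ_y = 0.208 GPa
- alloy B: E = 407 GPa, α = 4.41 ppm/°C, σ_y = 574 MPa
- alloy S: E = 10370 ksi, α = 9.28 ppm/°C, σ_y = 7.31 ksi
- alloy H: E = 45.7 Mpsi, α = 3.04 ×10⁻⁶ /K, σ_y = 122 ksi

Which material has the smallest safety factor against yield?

With everything in SI (GPa, ×10⁻⁶/K, MPa):
  alloy J: E = 200.7, α = 12.2, σ_y = 208.0 → σ = 208 MPa, n = 1.00
  alloy B: E = 407.0, α = 4.41, σ_y = 574.0 → σ = 152 MPa, n = 3.77
  alloy S: E = 71.50, α = 9.28, σ_y = 50.40 → σ = 56.3 MPa, n = 0.896
  alloy H: E = 315.1, α = 3.04, σ_y = 841.2 → σ = 81.2 MPa, n = 10.4
Alloy S has the lowest safety factor, n = 0.896.

alloy S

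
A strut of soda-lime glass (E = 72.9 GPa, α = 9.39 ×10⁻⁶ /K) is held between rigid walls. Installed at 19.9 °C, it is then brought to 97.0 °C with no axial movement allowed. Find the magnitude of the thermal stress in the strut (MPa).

52.8 MPa

ΔT = 77.10 K. Constrained thermal stress σ = E·α·ΔT = 72.90×10³ MPa × 9.39×10⁻⁶ × 77.10 = 52.8 MPa (compressive).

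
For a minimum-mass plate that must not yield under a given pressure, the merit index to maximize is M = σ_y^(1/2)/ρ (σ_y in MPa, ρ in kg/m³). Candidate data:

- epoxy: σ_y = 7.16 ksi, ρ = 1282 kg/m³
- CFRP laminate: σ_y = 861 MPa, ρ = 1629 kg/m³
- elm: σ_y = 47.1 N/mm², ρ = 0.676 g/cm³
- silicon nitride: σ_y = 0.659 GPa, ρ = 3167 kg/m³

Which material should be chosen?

After converting to SI:
  epoxy: σ_y = 49.37 MPa, ρ = 1282 kg/m³
  CFRP laminate: σ_y = 861.0 MPa, ρ = 1629 kg/m³
  elm: σ_y = 47.10 MPa, ρ = 676.0 kg/m³
  silicon nitride: σ_y = 659.0 MPa, ρ = 3167 kg/m³
  CFRP laminate: M = 18.0×10⁻³
  elm: M = 10.2×10⁻³
  silicon nitride: M = 8.11×10⁻³
  epoxy: M = 5.48×10⁻³
Highest index: CFRP laminate.

CFRP laminate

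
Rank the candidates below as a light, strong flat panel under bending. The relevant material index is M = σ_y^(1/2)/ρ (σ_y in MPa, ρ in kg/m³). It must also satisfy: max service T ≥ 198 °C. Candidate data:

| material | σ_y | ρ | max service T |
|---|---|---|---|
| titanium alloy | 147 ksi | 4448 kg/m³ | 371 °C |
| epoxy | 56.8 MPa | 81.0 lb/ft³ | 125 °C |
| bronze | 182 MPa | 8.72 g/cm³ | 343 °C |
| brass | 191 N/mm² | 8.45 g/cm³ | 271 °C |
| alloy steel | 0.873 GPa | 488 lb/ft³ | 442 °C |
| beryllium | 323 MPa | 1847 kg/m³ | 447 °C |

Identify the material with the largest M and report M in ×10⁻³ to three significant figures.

beryllium, M = 9.73×10⁻³

Screen on constraints: max service T ≥ 198 °C. Survivors: titanium alloy, bronze, brass, alloy steel, beryllium.
Putting every candidate on a common basis:
  titanium alloy: σ_y = 1014 MPa, ρ = 4448 kg/m³
  bronze: σ_y = 182.0 MPa, ρ = 8720 kg/m³
  brass: σ_y = 191.0 MPa, ρ = 8450 kg/m³
  alloy steel: σ_y = 873.0 MPa, ρ = 7817 kg/m³
  beryllium: σ_y = 323.0 MPa, ρ = 1847 kg/m³
  beryllium: M = 9.73×10⁻³
  titanium alloy: M = 7.16×10⁻³
  alloy steel: M = 3.78×10⁻³
  brass: M = 1.64×10⁻³
  bronze: M = 1.55×10⁻³
Highest index: beryllium.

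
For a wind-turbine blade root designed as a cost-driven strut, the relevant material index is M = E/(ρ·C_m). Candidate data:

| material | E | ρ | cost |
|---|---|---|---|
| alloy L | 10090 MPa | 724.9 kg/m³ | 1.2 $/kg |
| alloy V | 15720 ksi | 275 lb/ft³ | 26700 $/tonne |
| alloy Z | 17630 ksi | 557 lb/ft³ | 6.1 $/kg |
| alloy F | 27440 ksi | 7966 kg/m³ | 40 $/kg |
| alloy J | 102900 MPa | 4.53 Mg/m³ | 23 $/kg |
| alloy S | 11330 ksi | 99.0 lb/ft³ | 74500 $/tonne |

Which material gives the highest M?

Convert each candidate to consistent units, then evaluate M:
  alloy L: E = 10.09 GPa, ρ = 724.9 kg/m³, cost = 1.200 $/kg
  alloy V: E = 108.4 GPa, ρ = 4405 kg/m³, cost = 26.70 $/kg
  alloy Z: E = 121.6 GPa, ρ = 8922 kg/m³, cost = 6.100 $/kg
  alloy F: E = 189.2 GPa, ρ = 7966 kg/m³, cost = 40.00 $/kg
  alloy J: E = 102.9 GPa, ρ = 4530 kg/m³, cost = 23.00 $/kg
  alloy S: E = 78.12 GPa, ρ = 1586 kg/m³, cost = 74.50 $/kg
  alloy L: M = 11.6 MN·m per $
  alloy Z: M = 2.23 MN·m per $
  alloy J: M = 0.988 MN·m per $
  alloy V: M = 0.922 MN·m per $
  alloy S: M = 0.661 MN·m per $
  alloy F: M = 0.594 MN·m per $
Highest index: alloy L.

alloy L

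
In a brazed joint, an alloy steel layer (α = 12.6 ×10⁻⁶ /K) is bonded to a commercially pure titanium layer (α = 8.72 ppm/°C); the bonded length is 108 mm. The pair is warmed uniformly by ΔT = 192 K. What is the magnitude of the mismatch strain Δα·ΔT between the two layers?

Δα = |12.6 − 8.72|×10⁻⁶/K = 3.88×10⁻⁶/K.
Mismatch strain = Δα·ΔT = 3.88×10⁻⁶ × 192.0 = 7.45×10⁻⁴.

7.45×10⁻⁴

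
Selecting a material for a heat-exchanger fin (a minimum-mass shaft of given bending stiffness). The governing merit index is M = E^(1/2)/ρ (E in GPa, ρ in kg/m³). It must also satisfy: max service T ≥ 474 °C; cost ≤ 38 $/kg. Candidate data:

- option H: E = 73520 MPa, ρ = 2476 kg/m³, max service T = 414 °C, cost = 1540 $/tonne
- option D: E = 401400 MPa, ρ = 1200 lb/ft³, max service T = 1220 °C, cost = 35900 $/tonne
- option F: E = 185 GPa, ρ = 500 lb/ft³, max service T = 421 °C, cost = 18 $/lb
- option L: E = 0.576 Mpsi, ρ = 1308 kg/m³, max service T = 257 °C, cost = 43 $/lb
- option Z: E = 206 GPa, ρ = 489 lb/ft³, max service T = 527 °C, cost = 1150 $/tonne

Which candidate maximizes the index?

Screen on constraints: max service T ≥ 474 °C; cost ≤ 38 $/kg. Survivors: option D, option Z.
In SI units:
  option D: E = 401.4 GPa, ρ = 19220 kg/m³
  option Z: E = 206.0 GPa, ρ = 7833 kg/m³
  option Z: M = 1.83×10⁻³
  option D: M = 1.04×10⁻³
Highest index: option Z.

option Z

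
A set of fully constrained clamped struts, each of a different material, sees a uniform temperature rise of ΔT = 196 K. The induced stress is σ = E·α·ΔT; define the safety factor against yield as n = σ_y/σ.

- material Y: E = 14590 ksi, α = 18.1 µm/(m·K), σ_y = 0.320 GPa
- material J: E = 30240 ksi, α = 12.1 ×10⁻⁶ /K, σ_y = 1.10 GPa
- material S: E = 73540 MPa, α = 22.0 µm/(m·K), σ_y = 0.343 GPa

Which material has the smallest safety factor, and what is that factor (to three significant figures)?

material Y, n = 0.897

With everything in SI (GPa, ×10⁻⁶/K, MPa):
  material Y: E = 100.6, α = 18.1, σ_y = 320.0 → σ = 357 MPa, n = 0.897
  material J: E = 208.5, α = 12.1, σ_y = 1100 → σ = 494 MPa, n = 2.22
  material S: E = 73.54, α = 22.0, σ_y = 343.0 → σ = 317 MPa, n = 1.08
The minimum is material Y at n = 0.897.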